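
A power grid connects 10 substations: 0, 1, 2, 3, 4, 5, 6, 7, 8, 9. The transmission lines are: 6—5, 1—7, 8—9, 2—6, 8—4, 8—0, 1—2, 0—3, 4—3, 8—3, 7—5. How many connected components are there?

Starting from 0 we can reach 0, 3, 4, 8, 9. That is one component of size 5.
Starting from 1 we can reach 1, 2, 5, 6, 7. That is one component of size 5.
Total: 2 components.

2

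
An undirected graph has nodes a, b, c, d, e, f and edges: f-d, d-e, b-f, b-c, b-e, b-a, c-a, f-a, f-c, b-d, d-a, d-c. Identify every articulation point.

Removing c, for instance, still leaves 1 component. No single vertex removal increases the component count — the graph has no articulation points.

none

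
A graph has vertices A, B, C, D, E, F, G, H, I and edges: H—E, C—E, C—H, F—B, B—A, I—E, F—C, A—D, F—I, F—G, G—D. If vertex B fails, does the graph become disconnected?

Deleting B leaves 1 component (was 1) (its neighbors A, F remain connected to each other), so B is not a cut vertex.

No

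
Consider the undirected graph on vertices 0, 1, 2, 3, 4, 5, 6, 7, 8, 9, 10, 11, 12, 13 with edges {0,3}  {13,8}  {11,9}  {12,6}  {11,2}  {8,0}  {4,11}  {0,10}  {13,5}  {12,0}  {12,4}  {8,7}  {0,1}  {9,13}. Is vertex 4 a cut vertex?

Deleting 4 leaves 1 component (was 1) (its neighbors 11, 12 remain connected to each other), so 4 is not a cut vertex.

No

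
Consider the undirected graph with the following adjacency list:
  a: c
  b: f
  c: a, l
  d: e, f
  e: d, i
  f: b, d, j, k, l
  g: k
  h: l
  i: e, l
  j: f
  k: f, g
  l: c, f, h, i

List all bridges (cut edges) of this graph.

a-c, b-f, c-l, f-j, f-k, g-k, h-l

The edges on the cycle i-e-d-f-l-i are not bridges since each lies on that cycle.
But removing j-f disconnects j from f; removing f-b disconnects f from b; removing l-c disconnects l from c; removing k-f disconnects k from f — these are bridges.
In total 7 edges are bridges.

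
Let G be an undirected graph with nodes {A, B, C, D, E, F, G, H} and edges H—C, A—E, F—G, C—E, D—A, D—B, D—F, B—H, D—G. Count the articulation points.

Removing D increases the component count from 1 to 2, so D is a cut vertex.
By contrast removing F leaves 1 component; it is not a cut vertex. No other vertex is a cut vertex either.

1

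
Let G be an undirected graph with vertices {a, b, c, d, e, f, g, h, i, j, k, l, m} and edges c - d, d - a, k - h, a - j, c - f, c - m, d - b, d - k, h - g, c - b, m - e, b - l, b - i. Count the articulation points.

7

Removing a increases the component count from 1 to 2, so a is a cut vertex.
Removing b increases the component count from 1 to 3, so b is a cut vertex.
Removing c increases the component count from 1 to 3, so c is a cut vertex.
Likewise d, h, k, m are cut vertices.
By contrast removing g leaves 1 component; it is not a cut vertex. No other vertex is a cut vertex either.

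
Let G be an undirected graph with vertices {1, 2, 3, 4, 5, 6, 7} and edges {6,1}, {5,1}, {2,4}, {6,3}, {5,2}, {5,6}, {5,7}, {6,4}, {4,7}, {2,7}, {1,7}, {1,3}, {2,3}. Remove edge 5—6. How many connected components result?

1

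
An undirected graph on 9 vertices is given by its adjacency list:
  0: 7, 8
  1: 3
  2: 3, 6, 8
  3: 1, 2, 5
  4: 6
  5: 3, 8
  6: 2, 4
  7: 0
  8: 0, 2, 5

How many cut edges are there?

5

The edges on the cycle 3-2-8-5-3 are not bridges since each lies on that cycle.
But removing 0-7 disconnects 0 from 7; removing 0-8 disconnects 0 from 8; removing 6-4 disconnects 6 from 4; removing 1-3 disconnects 1 from 3 — these are bridges.
In total 5 edges are bridges.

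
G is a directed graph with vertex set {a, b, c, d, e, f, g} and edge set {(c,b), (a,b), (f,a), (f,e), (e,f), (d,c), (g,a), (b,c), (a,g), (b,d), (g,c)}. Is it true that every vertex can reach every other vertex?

There is no directed path from g to e, so the graph is not strongly connected.

No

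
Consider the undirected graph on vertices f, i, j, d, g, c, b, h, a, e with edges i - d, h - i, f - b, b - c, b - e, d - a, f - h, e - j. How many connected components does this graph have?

2

g is isolated — a component by itself.
Starting from a we can reach a, b, c, d, e, f, h, i, j. That is one component of size 9.
Total: 2 components.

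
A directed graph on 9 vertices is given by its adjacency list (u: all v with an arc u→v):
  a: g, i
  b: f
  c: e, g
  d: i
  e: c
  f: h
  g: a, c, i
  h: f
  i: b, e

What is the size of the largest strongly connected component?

{a, c, e, g, i} are all mutually reachable — one SCC of size 5.
{f, h} are all mutually reachable — one SCC of size 2.
{d} is an SCC by itself.
{b} is an SCC by itself.
The largest has 5 vertices.

5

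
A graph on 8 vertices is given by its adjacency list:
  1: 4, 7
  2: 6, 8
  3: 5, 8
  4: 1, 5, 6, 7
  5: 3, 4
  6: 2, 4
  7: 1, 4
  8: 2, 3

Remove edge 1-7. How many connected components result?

1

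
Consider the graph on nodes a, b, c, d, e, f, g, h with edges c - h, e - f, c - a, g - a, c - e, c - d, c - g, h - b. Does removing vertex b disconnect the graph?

No

Deleting b leaves 1 component (was 1), so b is not a cut vertex.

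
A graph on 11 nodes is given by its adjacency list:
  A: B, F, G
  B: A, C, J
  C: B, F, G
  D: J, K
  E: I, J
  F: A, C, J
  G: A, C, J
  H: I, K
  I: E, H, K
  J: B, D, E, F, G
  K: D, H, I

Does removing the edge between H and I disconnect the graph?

No

After removing H-I, the path H-K-I still connects them, so the edge is not a bridge.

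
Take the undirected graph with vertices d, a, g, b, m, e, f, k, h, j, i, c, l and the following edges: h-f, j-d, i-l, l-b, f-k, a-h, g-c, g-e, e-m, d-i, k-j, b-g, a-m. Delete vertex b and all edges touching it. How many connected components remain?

With b gone, the remaining components are: {a, c, d, e, f, g, h, i, j, k, l, m}.
That is 1 component.

1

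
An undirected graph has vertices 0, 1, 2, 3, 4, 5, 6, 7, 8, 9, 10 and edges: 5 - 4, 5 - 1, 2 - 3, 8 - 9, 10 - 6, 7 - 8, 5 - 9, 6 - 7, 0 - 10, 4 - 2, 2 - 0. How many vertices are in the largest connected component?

Starting from 0 we can reach 0, 1, 2, 3, 4, 5, 6, 7, 8, 9, 10. That is one component of size 11.
The largest has 11 vertices.

11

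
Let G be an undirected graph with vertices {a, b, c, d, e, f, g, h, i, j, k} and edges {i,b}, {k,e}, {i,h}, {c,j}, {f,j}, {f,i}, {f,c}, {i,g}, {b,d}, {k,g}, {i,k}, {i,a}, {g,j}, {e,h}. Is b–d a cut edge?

Removing b–d leaves no path between b and d: the component count goes from 1 to 2. So it is a bridge.

Yes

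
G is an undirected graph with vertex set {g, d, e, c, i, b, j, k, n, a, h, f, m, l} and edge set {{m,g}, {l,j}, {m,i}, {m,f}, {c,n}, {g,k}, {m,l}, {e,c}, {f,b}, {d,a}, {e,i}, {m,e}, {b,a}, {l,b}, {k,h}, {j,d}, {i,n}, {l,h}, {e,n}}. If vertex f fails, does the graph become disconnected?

Deleting f leaves 1 component (was 1) (its neighbors b, m remain connected to each other), so f is not a cut vertex.

No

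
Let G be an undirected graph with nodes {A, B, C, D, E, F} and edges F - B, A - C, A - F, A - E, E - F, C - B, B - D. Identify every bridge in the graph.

B-D

The edges on the cycle A-E-F-A are not bridges since each lies on that cycle.
But removing D - B disconnects D from B — this is a bridge.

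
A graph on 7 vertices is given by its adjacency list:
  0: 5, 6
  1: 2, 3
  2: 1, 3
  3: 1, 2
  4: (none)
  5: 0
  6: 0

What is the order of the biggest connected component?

3

4 is isolated — a component by itself.
Starting from 1 we can reach 1, 2, 3. That is one component of size 3.
Starting from 0 we can reach 0, 5, 6. That is one component of size 3.
The largest has 3 vertices.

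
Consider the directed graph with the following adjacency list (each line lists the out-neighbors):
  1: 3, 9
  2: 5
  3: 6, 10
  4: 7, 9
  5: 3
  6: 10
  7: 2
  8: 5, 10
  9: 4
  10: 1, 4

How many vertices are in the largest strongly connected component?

9

{1, 2, 3, 4, 5, 6, 7, 9, 10} are all mutually reachable — one SCC of size 9.
{8} is an SCC by itself.
The largest has 9 vertices.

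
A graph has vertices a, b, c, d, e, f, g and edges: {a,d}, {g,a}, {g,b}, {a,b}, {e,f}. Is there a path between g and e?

No

The component containing g is {a, b, d, g}, and e is not in it.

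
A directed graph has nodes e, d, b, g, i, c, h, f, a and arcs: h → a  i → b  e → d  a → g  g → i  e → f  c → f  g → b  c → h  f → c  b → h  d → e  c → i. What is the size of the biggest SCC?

5

{a, b, g, h, i} are all mutually reachable — one SCC of size 5.
{d, e} are all mutually reachable — one SCC of size 2.
{c, f} are all mutually reachable — one SCC of size 2.
The largest has 5 vertices.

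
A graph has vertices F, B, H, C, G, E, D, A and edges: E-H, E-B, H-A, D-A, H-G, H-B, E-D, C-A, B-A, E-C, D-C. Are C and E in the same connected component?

From C we can reach A, B, C, D, E, G, H, which includes E.

Yes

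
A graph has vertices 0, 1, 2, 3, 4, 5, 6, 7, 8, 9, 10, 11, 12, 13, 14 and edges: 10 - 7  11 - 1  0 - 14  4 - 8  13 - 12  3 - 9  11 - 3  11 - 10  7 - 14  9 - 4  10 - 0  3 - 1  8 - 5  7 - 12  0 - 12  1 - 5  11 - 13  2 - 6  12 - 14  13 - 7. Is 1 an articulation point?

No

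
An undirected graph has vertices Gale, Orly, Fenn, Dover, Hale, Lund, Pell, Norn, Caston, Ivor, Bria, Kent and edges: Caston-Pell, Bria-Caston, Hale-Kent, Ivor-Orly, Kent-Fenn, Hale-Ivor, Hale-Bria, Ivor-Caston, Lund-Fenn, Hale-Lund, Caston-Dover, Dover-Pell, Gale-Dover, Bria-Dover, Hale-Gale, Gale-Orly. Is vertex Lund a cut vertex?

No

Deleting Lund leaves 2 components (was 2), so Lund is not a cut vertex.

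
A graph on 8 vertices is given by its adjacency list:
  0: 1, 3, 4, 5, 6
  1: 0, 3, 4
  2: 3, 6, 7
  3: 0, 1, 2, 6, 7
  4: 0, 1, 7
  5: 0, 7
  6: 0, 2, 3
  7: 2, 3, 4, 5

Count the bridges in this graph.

0

The edges on the cycle 7-4-0-3-6-2-7 are not bridges since each lies on that cycle.
Every edge lies on some cycle, so there are no bridges.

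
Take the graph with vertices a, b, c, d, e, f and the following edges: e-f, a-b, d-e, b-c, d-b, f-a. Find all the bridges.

b-c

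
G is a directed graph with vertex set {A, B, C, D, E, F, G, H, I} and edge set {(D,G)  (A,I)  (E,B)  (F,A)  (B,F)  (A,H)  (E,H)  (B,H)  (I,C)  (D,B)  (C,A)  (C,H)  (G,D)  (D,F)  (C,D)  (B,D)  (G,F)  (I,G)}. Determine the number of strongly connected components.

{A, B, C, D, F, G, I} are all mutually reachable — one SCC of size 7.
{E} is an SCC by itself.
{H} is an SCC by itself.
That gives 3 strongly connected components.

3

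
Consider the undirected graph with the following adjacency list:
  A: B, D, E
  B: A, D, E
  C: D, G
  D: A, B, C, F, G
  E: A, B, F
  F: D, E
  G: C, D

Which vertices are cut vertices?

Removing D increases the component count from 1 to 2, so D is a cut vertex.
By contrast removing C leaves 1 component; it is not a cut vertex. No other vertex is a cut vertex either.

D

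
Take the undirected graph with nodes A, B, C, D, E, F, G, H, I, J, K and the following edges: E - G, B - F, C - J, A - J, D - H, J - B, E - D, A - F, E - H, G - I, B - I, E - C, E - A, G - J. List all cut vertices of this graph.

Removing E increases the component count from 2 to 3, so E is a cut vertex.
By contrast removing I leaves 2 components; it is not a cut vertex. No other vertex is a cut vertex either.

E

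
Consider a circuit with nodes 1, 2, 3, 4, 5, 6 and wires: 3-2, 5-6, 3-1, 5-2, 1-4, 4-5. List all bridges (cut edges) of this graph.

5-6

The edges on the cycle 3-1-4-5-2-3 are not bridges since each lies on that cycle.
But removing 5-6 disconnects 5 from 6 — this is a bridge.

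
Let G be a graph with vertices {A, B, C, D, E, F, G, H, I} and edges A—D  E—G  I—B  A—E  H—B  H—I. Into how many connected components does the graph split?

C is isolated — a component by itself.
F is isolated — a component by itself.
Starting from B we can reach B, H, I. That is one component of size 3.
Starting from A we can reach A, D, E, G. That is one component of size 4.
Total: 4 components.

4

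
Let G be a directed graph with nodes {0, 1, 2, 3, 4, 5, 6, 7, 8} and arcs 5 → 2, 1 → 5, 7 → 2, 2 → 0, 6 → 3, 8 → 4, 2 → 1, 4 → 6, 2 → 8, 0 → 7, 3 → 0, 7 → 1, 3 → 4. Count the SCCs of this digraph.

1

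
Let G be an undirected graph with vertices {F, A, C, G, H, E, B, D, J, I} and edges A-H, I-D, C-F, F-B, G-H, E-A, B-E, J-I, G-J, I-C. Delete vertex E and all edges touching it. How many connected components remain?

1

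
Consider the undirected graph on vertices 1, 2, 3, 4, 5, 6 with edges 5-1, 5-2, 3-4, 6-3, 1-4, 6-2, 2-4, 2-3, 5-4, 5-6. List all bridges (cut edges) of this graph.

none

The edges on the cycle 5-6-2-5 are not bridges since each lies on that cycle.
Every edge lies on some cycle, so there are no bridges.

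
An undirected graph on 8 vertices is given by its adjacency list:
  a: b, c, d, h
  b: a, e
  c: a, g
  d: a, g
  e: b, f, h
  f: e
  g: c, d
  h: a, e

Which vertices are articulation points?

Removing a increases the component count from 1 to 2, so a is a cut vertex.
Removing e increases the component count from 1 to 2, so e is a cut vertex.
By contrast removing d leaves 1 component; it is not a cut vertex. No other vertex is a cut vertex either.

a, e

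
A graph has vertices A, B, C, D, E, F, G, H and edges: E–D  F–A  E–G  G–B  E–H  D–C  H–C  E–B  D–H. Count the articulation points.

Removing E increases the component count from 2 to 3, so E is a cut vertex.
By contrast removing G leaves 2 components; it is not a cut vertex. No other vertex is a cut vertex either.

1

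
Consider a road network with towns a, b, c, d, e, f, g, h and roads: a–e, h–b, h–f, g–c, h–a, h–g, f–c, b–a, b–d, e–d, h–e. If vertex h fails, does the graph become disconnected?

Yes

Deleting h raises the number of components from 1 to 2, so h is a cut vertex.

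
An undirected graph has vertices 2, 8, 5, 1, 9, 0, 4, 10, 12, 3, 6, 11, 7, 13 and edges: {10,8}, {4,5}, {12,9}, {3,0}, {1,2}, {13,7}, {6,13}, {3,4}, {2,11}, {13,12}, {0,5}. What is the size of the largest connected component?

Starting from 8 we can reach 8, 10. That is one component of size 2.
Starting from 1 we can reach 1, 2, 11. That is one component of size 3.
Starting from 0 we can reach 0, 3, 4, 5. That is one component of size 4.
Starting from 6 we can reach 6, 7, 9, 12, 13. That is one component of size 5.
The largest has 5 vertices.

5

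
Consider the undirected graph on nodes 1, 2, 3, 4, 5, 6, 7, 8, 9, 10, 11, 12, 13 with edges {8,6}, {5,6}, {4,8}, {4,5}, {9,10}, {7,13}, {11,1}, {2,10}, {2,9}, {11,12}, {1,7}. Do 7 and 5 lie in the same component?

The component containing 7 is {1, 7, 11, 12, 13}, and 5 is not in it.

No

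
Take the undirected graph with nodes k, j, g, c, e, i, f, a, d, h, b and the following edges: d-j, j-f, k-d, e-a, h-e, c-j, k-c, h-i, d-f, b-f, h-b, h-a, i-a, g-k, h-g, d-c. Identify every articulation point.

Removing h increases the component count from 1 to 2, so h is a cut vertex.
By contrast removing f leaves 1 component; it is not a cut vertex. No other vertex is a cut vertex either.

h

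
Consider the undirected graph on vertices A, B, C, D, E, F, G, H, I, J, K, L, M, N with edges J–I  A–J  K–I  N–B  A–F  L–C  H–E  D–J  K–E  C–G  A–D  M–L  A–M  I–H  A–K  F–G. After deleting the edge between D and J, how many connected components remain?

2

D and J are still connected via D-A-J, so the component count stays at 2.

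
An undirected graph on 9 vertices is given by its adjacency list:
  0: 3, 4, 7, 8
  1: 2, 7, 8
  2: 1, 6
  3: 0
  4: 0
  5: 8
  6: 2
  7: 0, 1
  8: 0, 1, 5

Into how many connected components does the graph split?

1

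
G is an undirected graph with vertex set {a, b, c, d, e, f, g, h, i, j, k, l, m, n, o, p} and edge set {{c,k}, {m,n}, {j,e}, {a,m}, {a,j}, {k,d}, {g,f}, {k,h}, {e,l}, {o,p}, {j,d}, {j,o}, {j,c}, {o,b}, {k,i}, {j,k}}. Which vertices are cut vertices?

Removing a increases the component count from 2 to 3, so a is a cut vertex.
Removing e increases the component count from 2 to 3, so e is a cut vertex.
Removing j increases the component count from 2 to 5, so j is a cut vertex.
Likewise k, m, o are cut vertices.
By contrast removing f leaves 2 components; it is not a cut vertex. No other vertex is a cut vertex either.

a, e, j, k, m, o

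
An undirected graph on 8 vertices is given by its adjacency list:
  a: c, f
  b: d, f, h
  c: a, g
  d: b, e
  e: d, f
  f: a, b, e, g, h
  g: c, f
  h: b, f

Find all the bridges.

none

The edges on the cycle f-a-c-g-f are not bridges since each lies on that cycle.
Every edge lies on some cycle, so there are no bridges.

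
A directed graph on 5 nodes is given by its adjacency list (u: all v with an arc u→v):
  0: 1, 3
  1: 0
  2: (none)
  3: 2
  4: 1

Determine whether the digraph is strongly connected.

There is no directed path from 2 to 1, so the graph is not strongly connected.

No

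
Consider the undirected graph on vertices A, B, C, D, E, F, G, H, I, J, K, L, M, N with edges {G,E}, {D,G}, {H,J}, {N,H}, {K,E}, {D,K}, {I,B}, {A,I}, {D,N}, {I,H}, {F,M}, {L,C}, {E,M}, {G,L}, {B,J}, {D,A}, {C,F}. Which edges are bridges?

none

The edges on the cycle G-L-C-F-M-E-G are not bridges since each lies on that cycle.
Every edge lies on some cycle, so there are no bridges.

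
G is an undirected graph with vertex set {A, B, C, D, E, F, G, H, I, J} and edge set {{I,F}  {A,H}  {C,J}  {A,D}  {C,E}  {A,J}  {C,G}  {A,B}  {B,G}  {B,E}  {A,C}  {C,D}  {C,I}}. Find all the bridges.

The edges on the cycle A-C-D-A are not bridges since each lies on that cycle.
But removing C-I disconnects C from I; removing F-I disconnects F from I; removing A-H disconnects A from H — these are bridges.

A-H, C-I, F-I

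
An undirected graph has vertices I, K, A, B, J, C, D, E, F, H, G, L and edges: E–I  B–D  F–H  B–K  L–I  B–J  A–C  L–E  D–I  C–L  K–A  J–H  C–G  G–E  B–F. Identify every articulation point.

Removing B increases the component count from 1 to 2, so B is a cut vertex.
By contrast removing C leaves 1 component; it is not a cut vertex. No other vertex is a cut vertex either.

B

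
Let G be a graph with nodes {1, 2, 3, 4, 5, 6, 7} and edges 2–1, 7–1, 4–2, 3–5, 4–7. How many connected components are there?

3

6 is isolated — a component by itself.
Starting from 3 we can reach 3, 5. That is one component of size 2.
Starting from 1 we can reach 1, 2, 4, 7. That is one component of size 4.
Total: 3 components.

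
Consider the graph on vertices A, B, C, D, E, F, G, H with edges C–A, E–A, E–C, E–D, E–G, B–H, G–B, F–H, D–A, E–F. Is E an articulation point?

Yes

Deleting E raises the number of components from 1 to 2, so E is a cut vertex.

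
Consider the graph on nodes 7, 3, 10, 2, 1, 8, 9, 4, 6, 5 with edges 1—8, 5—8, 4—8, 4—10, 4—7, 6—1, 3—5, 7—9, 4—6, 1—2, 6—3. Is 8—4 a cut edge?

No

After removing 8—4, the path 8-1-6-4 still connects them, so the edge is not a bridge.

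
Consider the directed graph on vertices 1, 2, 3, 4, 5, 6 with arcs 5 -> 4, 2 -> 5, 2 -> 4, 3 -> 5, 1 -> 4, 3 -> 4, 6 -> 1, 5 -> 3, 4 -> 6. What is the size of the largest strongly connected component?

3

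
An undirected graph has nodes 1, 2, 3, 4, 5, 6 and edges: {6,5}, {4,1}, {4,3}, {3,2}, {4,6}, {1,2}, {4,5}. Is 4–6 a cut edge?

No

After removing 4–6, the path 4-5-6 still connects them, so the edge is not a bridge.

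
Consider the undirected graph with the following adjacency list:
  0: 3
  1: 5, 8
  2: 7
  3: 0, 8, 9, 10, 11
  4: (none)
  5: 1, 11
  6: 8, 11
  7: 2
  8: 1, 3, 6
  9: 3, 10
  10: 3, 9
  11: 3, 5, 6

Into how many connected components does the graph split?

3

4 is isolated — a component by itself.
Starting from 2 we can reach 2, 7. That is one component of size 2.
Starting from 0 we can reach 0, 1, 3, 5, 6, 8, 9, 10, 11. That is one component of size 9.
Total: 3 components.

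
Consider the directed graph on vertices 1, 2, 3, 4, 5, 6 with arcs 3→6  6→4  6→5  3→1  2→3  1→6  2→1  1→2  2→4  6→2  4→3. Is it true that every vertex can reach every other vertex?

There is no directed path from 5 to 2, so the graph is not strongly connected.

No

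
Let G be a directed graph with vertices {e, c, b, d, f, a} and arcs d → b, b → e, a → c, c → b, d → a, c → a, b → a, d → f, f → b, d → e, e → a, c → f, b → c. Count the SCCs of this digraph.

{a, b, c, e, f} are all mutually reachable — one SCC of size 5.
{d} is an SCC by itself.
That gives 2 strongly connected components.

2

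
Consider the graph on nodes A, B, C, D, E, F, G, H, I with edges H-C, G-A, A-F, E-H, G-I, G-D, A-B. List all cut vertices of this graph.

A, G, H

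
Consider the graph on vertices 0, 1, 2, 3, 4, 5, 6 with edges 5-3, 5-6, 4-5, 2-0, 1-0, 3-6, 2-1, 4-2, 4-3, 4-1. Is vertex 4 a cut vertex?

Deleting 4 raises the number of components from 1 to 2, so 4 is a cut vertex.

Yes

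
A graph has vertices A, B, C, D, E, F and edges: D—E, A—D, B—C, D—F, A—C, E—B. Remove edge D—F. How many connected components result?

Before removal there is 1 component.
D—F is a bridge — removing it separates D's side from F's side.
After removal: 2 components.

2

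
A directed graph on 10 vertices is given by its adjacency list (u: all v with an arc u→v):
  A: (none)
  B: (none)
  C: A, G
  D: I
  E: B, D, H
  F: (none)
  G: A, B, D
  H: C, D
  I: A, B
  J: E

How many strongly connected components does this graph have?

{H} is an SCC by itself.
{G} is an SCC by itself.
{C} is an SCC by itself.
{B} is an SCC by itself.
{F} is an SCC by itself.
(and 5 more singleton SCCs)
That gives 10 strongly connected components.

10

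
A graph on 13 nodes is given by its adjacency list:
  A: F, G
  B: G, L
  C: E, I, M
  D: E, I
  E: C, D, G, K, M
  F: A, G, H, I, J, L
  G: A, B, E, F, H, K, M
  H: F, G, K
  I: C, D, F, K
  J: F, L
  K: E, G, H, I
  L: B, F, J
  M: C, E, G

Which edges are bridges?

The edges on the cycle F-J-L-F are not bridges since each lies on that cycle.
Every edge lies on some cycle, so there are no bridges.

none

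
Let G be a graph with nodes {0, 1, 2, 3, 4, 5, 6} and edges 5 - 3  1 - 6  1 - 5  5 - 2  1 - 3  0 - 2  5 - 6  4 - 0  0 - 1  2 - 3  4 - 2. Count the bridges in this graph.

0

The edges on the cycle 1-5-2-3-1 are not bridges since each lies on that cycle.
Every edge lies on some cycle, so there are no bridges.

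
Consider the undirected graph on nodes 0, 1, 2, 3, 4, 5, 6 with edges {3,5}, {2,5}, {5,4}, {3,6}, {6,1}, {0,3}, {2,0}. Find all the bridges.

1-6, 3-6, 4-5

The edges on the cycle 2-0-3-5-2 are not bridges since each lies on that cycle.
But removing 6—1 disconnects 6 from 1; removing 3—6 disconnects 3 from 6; removing 5—4 disconnects 5 from 4 — these are bridges.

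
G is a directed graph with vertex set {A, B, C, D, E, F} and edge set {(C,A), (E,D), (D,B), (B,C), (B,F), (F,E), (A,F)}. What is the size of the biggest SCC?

{A, B, C, D, E, F} are all mutually reachable — one SCC of size 6.
The largest has 6 vertices.

6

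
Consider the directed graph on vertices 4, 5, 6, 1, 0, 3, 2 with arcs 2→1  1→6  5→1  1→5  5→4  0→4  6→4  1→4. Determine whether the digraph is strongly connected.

There is no directed path from 1 to 2, so the graph is not strongly connected.

No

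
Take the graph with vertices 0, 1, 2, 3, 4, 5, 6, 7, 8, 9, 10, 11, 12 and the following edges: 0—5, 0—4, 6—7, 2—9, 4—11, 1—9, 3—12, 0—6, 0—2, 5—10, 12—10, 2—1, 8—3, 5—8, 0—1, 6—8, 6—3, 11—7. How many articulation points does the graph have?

1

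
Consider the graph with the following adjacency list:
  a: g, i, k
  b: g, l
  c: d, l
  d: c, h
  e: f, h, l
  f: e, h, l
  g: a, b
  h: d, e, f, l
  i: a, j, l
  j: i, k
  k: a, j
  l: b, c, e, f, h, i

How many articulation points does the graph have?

Removing l increases the component count from 1 to 2, so l is a cut vertex.
By contrast removing a leaves 1 component; it is not a cut vertex. No other vertex is a cut vertex either.

1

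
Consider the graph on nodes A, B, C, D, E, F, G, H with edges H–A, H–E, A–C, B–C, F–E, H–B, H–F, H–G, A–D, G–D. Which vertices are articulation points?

H

Removing H increases the component count from 1 to 2, so H is a cut vertex.
By contrast removing D leaves 1 component; it is not a cut vertex. No other vertex is a cut vertex either.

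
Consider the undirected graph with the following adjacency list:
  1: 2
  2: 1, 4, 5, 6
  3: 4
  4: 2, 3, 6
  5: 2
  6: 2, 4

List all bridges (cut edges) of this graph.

1-2, 2-5, 3-4

The edges on the cycle 2-4-6-2 are not bridges since each lies on that cycle.
But removing 4-3 disconnects 4 from 3; removing 2-1 disconnects 2 from 1; removing 2-5 disconnects 2 from 5 — these are bridges.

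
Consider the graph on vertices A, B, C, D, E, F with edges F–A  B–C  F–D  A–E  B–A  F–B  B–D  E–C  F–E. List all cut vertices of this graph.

Removing E, for instance, still leaves 1 component. No single vertex removal increases the component count — the graph has no articulation points.

none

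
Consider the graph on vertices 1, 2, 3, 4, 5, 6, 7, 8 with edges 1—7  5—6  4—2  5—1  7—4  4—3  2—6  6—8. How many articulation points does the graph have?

Removing 4 increases the component count from 1 to 2, so 4 is a cut vertex.
Removing 6 increases the component count from 1 to 2, so 6 is a cut vertex.
By contrast removing 2 leaves 1 component; it is not a cut vertex. No other vertex is a cut vertex either.

2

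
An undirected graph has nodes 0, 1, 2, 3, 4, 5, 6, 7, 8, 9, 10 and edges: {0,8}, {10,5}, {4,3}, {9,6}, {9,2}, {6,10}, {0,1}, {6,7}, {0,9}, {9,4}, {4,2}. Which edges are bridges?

0-1, 0-8, 0-9, 10-5, 10-6, 3-4, 6-7, 6-9

The edges on the cycle 9-4-2-9 are not bridges since each lies on that cycle.
But removing 7-6 disconnects 7 from 6; removing 9-6 disconnects 9 from 6; removing 8-0 disconnects 8 from 0; removing 10-6 disconnects 10 from 6 — these are bridges.
In total 8 edges are bridges.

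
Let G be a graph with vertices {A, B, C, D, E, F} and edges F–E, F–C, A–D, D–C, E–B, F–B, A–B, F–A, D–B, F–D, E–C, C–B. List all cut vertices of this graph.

none

Removing D, for instance, still leaves 1 component. No single vertex removal increases the component count — the graph has no articulation points.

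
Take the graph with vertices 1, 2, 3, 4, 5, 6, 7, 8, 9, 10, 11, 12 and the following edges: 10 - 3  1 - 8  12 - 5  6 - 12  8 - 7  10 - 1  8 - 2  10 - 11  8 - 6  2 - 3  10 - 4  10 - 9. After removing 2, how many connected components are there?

1

With 2 gone, the remaining components are: {1, 3, 4, 5, 6, 7, 8, 9, 10, 11, 12}.
That is 1 component.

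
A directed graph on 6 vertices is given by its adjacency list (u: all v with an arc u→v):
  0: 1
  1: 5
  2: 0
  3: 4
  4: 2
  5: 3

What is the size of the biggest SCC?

6

{0, 1, 2, 3, 4, 5} are all mutually reachable — one SCC of size 6.
The largest has 6 vertices.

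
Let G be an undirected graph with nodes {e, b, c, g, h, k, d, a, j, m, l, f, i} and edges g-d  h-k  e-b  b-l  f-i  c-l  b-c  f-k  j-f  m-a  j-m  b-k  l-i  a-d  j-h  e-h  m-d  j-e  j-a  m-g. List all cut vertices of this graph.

Removing j increases the component count from 1 to 2, so j is a cut vertex.
By contrast removing m leaves 1 component; it is not a cut vertex. No other vertex is a cut vertex either.

j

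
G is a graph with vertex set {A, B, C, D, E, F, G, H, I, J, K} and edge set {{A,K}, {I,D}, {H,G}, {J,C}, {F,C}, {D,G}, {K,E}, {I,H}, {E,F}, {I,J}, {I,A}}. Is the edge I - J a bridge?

After removing I - J, the path I-A-K-E-F-C-J still connects them, so the edge is not a bridge.

No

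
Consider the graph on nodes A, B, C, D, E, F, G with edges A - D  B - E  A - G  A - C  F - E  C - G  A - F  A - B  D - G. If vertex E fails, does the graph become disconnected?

No

Deleting E leaves 1 component (was 1) (its neighbors B, F remain connected to each other), so E is not a cut vertex.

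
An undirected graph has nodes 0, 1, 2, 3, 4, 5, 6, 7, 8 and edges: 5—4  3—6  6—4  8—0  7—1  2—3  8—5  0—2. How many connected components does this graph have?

Starting from 1 we can reach 1, 7. That is one component of size 2.
Starting from 0 we can reach 0, 2, 3, 4, 5, 6, 8. That is one component of size 7.
Total: 2 components.

2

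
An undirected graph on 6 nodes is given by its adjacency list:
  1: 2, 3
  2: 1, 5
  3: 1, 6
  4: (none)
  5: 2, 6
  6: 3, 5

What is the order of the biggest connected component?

5

4 is isolated — a component by itself.
Starting from 1 we can reach 1, 2, 3, 5, 6. That is one component of size 5.
The largest has 5 vertices.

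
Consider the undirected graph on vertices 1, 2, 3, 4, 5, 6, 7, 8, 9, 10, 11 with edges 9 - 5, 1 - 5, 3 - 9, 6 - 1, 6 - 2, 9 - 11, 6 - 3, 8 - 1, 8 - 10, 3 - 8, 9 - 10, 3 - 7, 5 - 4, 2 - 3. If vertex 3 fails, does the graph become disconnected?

Deleting 3 raises the number of components from 1 to 2, so 3 is a cut vertex.

Yes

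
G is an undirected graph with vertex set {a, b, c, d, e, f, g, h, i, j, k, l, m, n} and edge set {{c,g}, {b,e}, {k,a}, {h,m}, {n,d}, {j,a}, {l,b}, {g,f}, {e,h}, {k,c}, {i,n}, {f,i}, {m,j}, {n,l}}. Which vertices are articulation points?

n

Removing n increases the component count from 1 to 2, so n is a cut vertex.
By contrast removing i leaves 1 component; it is not a cut vertex. No other vertex is a cut vertex either.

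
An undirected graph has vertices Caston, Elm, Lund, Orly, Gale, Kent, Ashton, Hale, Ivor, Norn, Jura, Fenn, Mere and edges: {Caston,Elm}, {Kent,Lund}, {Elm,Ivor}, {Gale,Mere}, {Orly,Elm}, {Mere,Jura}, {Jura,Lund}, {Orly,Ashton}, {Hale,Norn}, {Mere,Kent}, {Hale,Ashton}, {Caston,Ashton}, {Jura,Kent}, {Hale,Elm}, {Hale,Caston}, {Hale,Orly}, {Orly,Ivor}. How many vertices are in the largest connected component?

7

Fenn is isolated — a component by itself.
Starting from Gale we can reach Gale, Jura, Kent, Lund, Mere. That is one component of size 5.
Starting from Elm we can reach Elm, Hale, Ivor, Norn, Orly, Ashton, Caston. That is one component of size 7.
The largest has 7 vertices.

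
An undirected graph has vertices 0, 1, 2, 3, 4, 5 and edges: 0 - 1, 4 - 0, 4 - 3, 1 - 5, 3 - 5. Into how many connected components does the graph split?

2

2 is isolated — a component by itself.
Starting from 0 we can reach 0, 1, 3, 4, 5. That is one component of size 5.
Total: 2 components.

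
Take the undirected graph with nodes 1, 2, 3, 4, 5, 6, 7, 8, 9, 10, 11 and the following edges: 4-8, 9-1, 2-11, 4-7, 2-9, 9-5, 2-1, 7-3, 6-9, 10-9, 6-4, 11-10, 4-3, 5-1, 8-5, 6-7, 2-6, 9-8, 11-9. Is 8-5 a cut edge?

No

After removing 8-5, the path 8-9-5 still connects them, so the edge is not a bridge.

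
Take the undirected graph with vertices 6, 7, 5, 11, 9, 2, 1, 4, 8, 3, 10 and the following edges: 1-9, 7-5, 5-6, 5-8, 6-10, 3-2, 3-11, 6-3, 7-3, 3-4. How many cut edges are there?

The edges on the cycle 7-5-6-3-7 are not bridges since each lies on that cycle.
But removing 3-4 disconnects 3 from 4; removing 1-9 disconnects 1 from 9; removing 3-2 disconnects 3 from 2; removing 6-10 disconnects 6 from 10 — these are bridges.
In total 6 edges are bridges.

6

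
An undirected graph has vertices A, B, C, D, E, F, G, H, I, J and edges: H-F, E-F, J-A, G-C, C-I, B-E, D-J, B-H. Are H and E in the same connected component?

Yes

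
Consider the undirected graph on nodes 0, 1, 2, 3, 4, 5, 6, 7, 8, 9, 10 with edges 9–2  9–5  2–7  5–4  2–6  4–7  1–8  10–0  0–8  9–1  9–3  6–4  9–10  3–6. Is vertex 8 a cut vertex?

No

Deleting 8 leaves 1 component (was 1) (its neighbors 0, 1 remain connected to each other), so 8 is not a cut vertex.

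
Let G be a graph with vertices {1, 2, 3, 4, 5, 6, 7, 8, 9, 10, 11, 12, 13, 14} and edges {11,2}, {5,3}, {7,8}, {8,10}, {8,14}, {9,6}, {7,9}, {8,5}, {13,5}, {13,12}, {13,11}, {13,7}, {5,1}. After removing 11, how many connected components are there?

3

With 11 gone, the remaining components are: {2}; {4}; {1, 3, 5, 6, 7, 8, 9, 10, 12, 13, 14}.
That is 3 components.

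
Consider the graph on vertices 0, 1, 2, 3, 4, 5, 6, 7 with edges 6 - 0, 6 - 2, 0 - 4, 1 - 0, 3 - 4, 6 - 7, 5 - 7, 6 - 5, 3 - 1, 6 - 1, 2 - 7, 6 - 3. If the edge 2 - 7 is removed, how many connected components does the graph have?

2 and 7 are still connected via 2-6-7, so the component count stays at 1.

1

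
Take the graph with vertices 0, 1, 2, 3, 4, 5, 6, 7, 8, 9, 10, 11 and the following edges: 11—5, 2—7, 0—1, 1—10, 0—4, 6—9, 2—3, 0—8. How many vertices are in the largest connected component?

Starting from 6 we can reach 6, 9. That is one component of size 2.
Starting from 5 we can reach 5, 11. That is one component of size 2.
Starting from 2 we can reach 2, 3, 7. That is one component of size 3.
Starting from 0 we can reach 0, 1, 4, 8, 10. That is one component of size 5.
The largest has 5 vertices.

5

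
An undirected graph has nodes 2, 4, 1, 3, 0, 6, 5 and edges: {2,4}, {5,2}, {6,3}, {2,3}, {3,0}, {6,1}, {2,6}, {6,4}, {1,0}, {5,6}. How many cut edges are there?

0

The edges on the cycle 2-6-4-2 are not bridges since each lies on that cycle.
Every edge lies on some cycle, so there are no bridges.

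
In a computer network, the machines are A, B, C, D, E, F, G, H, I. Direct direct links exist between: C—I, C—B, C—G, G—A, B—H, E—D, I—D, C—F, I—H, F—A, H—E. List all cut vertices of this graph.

C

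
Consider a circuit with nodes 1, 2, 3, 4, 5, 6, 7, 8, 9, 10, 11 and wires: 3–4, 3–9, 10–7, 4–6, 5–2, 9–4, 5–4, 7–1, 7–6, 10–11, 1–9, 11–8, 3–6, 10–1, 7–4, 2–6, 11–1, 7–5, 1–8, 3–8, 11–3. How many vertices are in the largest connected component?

Starting from 1 we can reach 1, 2, 3, 4, 5, 6, 7, 8, 9, 10, 11. That is one component of size 11.
The largest has 11 vertices.

11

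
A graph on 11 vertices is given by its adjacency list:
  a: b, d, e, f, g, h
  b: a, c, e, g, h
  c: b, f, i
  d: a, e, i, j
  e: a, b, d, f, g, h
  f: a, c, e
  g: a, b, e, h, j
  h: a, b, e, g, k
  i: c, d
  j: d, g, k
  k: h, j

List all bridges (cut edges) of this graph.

none

The edges on the cycle e-a-d-j-g-e are not bridges since each lies on that cycle.
Every edge lies on some cycle, so there are no bridges.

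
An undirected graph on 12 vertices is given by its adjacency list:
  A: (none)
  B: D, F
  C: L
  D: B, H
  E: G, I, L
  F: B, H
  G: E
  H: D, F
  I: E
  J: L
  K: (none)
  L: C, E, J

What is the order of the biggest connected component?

6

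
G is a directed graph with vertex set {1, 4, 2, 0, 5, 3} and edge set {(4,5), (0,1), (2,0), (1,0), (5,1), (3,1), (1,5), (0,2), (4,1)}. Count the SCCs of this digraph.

3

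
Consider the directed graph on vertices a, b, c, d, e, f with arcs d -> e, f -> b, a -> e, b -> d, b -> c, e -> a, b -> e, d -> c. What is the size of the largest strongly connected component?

{a, e} are all mutually reachable — one SCC of size 2.
{d} is an SCC by itself.
{f} is an SCC by itself.
{c} is an SCC by itself.
{b} is an SCC by itself.
The largest has 2 vertices.

2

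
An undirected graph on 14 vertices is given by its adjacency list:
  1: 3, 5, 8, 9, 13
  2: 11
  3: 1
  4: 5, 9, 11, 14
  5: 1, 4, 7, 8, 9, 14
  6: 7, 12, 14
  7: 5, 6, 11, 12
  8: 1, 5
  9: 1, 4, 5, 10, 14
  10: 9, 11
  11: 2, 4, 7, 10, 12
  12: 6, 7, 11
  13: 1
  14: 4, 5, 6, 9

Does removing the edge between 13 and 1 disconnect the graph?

Removing 13-1 leaves no path between 13 and 1: the component count goes from 1 to 2. So it is a bridge.

Yes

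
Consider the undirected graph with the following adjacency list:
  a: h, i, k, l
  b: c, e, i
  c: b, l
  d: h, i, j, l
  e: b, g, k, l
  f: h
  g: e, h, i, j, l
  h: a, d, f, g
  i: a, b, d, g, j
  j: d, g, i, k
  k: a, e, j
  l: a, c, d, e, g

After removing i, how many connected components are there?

1

With i gone, the remaining components are: {a, b, c, d, e, f, g, h, j, k, l}.
That is 1 component.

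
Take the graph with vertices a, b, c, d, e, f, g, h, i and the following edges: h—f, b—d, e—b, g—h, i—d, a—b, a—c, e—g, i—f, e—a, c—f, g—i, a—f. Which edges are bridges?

none

The edges on the cycle e-g-i-d-b-a-e are not bridges since each lies on that cycle.
Every edge lies on some cycle, so there are no bridges.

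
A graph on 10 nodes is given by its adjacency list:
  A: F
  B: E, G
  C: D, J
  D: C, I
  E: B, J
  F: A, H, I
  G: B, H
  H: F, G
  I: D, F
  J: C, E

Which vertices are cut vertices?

F

Removing F increases the component count from 1 to 2, so F is a cut vertex.
By contrast removing E leaves 1 component; it is not a cut vertex. No other vertex is a cut vertex either.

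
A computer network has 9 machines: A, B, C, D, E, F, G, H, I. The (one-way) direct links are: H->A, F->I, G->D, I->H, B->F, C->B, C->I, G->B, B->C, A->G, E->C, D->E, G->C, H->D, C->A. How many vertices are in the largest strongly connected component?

9

{A, B, C, D, E, F, G, H, I} are all mutually reachable — one SCC of size 9.
The largest has 9 vertices.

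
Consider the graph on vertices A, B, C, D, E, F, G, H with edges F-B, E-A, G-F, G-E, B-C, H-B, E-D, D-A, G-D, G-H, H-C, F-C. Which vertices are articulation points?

Removing G increases the component count from 1 to 2, so G is a cut vertex.
By contrast removing C leaves 1 component; it is not a cut vertex. No other vertex is a cut vertex either.

G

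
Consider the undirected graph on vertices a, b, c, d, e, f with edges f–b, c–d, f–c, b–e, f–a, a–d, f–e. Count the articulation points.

1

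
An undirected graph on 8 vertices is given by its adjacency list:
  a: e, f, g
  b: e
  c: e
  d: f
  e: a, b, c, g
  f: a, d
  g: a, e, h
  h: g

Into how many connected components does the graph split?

1

Starting from a we can reach a, b, c, d, e, f, g, h. That is one component of size 8.
Total: 1 component.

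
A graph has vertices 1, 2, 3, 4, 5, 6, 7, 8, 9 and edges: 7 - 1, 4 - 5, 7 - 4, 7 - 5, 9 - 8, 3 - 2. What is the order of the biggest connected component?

6 is isolated — a component by itself.
Starting from 2 we can reach 2, 3. That is one component of size 2.
Starting from 8 we can reach 8, 9. That is one component of size 2.
Starting from 1 we can reach 1, 4, 5, 7. That is one component of size 4.
The largest has 4 vertices.

4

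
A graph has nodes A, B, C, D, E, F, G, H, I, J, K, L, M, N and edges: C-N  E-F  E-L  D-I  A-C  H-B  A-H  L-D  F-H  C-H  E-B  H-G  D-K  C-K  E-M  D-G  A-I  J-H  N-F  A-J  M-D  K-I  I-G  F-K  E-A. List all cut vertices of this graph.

Removing G, for instance, still leaves 1 component. No single vertex removal increases the component count — the graph has no articulation points.

none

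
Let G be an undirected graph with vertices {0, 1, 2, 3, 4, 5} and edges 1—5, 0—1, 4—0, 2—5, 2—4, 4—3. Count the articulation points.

1

Removing 4 increases the component count from 1 to 2, so 4 is a cut vertex.
By contrast removing 3 leaves 1 component; it is not a cut vertex. No other vertex is a cut vertex either.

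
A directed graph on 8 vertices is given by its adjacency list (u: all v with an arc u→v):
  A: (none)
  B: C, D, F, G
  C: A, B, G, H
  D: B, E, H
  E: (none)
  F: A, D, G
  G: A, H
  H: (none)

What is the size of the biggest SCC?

4

{B, C, D, F} are all mutually reachable — one SCC of size 4.
{G} is an SCC by itself.
{A} is an SCC by itself.
{E} is an SCC by itself.
{H} is an SCC by itself.
The largest has 4 vertices.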